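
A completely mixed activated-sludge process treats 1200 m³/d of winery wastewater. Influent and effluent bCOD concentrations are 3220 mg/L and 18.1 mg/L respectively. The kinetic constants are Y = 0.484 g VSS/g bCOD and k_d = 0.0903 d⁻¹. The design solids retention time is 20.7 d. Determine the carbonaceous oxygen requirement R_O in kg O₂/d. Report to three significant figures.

R_O ≈ 2920 kg O₂/d

Observed yield with endogenous decay: Y_obs = Y / (1 + k_d·θ_c) = 0.484 / (1 + 0.0903 × 20.7) = 0.484 / 2.869 = 0.1687 g VSS/g bCOD.
Substrate removed = Q·(S₀ − S) = 1200 m³/d × (3220 − 18.1) g/m³ = 3.84×10^6 g/d = 3842 kg/d.
Net sludge production P_X = 0.1687 × 3842 = 648.1 kg VSS/d.
R_O = Q·(S₀ − S) − 1.42·P_X = 3842 − 1.42 × 648.1 = 2922 kg O₂/d.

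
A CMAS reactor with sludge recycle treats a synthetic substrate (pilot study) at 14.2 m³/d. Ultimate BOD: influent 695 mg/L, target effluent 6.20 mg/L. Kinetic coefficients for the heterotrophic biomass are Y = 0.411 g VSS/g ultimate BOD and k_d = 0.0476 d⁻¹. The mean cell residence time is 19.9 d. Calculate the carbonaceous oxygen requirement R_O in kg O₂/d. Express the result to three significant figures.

The observed yield is Y_obs = Y/(1 + k_d·θ_c) = 0.411 / (1 + 0.0476 × 19.9) = 0.411 / 1.947 = 0.2111 g VSS per g ultimate BOD removed.
ΔS = 695 − 6.20 = 688.8 mg/L, so the substrate removal rate is 14.2 × 688.8/1000 = 9.781 kg ultimate BOD/d.
Net sludge production P_X = 0.2111 × 9.781 = 2.064 kg VSS/d.
R_O = Q·(S₀ − S) − 1.42·P_X = 9.781 − 1.42 × 2.064 = 6.849 kg O₂/d.

R_O ≈ 6.85 kg O₂/d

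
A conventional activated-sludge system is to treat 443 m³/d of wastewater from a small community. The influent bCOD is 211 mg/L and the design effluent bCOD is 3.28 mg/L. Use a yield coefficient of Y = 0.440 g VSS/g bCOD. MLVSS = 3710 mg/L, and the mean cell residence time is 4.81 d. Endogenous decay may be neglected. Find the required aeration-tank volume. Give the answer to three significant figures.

V ≈ 52.5 m³

V·X = Y·Q·ΔS·θ_c gives V = 0.440 × 443 × (211 − 3.28) × 4.81 / 3710 = 52.49 m³.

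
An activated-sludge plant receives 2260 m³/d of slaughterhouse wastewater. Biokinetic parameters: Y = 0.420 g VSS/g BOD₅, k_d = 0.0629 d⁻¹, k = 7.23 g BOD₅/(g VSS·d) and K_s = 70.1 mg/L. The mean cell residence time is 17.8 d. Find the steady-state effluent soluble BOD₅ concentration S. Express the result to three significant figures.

Effluent substrate depends only on kinetics and SRT: S = K_s(1 + k_d θ_c) / [θ_c(Yk − k_d) − 1] = 70.1 × (1 + 0.0629 × 17.8) / [17.8 × (0.420 × 7.23 − 0.0629) − 1] = 148.6 / 51.93 = 2.861 mg/L.

S ≈ 2.86 mg/L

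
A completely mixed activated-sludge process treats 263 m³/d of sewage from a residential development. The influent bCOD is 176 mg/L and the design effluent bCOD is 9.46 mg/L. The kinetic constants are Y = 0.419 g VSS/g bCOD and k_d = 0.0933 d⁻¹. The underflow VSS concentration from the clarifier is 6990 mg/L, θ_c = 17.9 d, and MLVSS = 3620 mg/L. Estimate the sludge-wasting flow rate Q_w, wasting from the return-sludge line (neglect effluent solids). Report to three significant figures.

From the SRT design equation V = Y Q (S₀−S) θ_c / [X (1 + k_d θ_c)] = 0.419 × 263 × (176 − 9.46) × 17.9 / [3620 × (1 + 0.0933 × 17.9)] = 3.29×10^5 / 9666 = 33.99 m³.
Wasting from the return line (neglecting effluent solids): Q_w = V·X / (θ_c·X_r) = 33.99 × 3620 / (17.9 × 6990) = 0.9833 m³/d.

Q_w ≈ 0.983 m³/d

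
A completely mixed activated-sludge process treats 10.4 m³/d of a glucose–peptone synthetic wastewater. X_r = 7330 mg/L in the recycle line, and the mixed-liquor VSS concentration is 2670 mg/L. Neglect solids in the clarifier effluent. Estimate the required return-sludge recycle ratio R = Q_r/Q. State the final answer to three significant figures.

R ≈ 0.573

R = Q_r/Q = X/(X_r − X) = 2670 / (7330 − 2670) = 0.5730.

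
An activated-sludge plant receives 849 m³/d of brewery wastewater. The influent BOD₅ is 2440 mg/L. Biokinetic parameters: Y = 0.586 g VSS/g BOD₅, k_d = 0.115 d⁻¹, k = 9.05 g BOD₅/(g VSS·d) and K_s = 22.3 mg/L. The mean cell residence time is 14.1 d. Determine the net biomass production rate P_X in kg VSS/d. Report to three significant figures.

From the Monod/SRT balance for a CMAS, S = K_s·(1+k_d θ_c)/[θ_c·(Y k − k_d) − 1] = 22.3 × (1 + 0.115 × 14.1) / [14.1 × (0.586 × 9.05 − 0.115) − 1] = 58.46 / 72.16 = 0.8102 mg/L.
Observed yield with endogenous decay: Y_obs = Y / (1 + k_d·θ_c) = 0.586 / (1 + 0.115 × 14.1) = 0.586 / 2.622 = 0.2235 g VSS/g BOD₅.
Substrate removed = Q·(S₀ − S) = 849 m³/d × (2440 − 0.810) g/m³ = 2.07×10^6 g/d = 2071 kg/d.
Biomass produced: P_X = Y_obs·Q·ΔS = 0.2235 × 2071 ≈ 462.9 kg VSS/d.

P_X ≈ 463 kg VSS/d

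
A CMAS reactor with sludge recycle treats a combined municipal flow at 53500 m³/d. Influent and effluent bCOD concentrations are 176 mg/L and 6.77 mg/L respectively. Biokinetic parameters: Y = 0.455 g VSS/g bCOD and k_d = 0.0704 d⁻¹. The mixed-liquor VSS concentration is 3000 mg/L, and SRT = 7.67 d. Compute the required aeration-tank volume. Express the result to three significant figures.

From the SRT design equation V = Y Q (S₀−S) θ_c / [X (1 + k_d θ_c)] = 0.455 × 53500 × (176 − 6.77) × 7.67 / [3000 × (1 + 0.0704 × 7.67)] = 3.16×10^7 / 4620 = 6839 m³.

V ≈ 6840 m³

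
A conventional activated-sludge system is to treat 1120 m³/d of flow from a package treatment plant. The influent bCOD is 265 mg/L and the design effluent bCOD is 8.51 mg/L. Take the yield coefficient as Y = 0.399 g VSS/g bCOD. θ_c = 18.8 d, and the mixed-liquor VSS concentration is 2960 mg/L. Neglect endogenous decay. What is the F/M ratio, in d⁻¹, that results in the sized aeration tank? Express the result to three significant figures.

Biomass mass balance (decay neglected): V·X = Y·Q·(S₀ − S)·θ_c, so V = 0.399 × 1120 × (265 − 8.51) × 18.8 / 2960 = 728.0 m³.
F/M = Q·S₀ / (V·X) = 1120 × 265 / (728.0 × 2960) = 0.1377 g bCOD·(g VSS·d)⁻¹.

F/M ≈ 0.138 d⁻¹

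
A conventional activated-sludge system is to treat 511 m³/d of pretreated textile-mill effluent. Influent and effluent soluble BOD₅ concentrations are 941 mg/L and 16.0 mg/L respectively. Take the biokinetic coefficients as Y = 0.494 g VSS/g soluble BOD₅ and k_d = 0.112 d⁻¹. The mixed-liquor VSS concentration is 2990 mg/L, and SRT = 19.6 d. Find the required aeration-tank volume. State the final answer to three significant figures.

V ≈ 479 m³

From the SRT design equation V = Y Q (S₀−S) θ_c / [X (1 + k_d θ_c)] = 0.494 × 511 × (941 − 16.0) × 19.6 / [2990 × (1 + 0.112 × 19.6)] = 4.58×10^6 / 9554 = 479.0 m³.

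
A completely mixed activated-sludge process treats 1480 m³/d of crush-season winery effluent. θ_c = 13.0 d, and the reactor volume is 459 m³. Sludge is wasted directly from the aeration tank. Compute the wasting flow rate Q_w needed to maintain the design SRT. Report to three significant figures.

Wasting from the aeration tank: Q_w = V / θ_c = 459.0 / 13.0 = 35.31 m³/d.

Q_w ≈ 35.3 m³/d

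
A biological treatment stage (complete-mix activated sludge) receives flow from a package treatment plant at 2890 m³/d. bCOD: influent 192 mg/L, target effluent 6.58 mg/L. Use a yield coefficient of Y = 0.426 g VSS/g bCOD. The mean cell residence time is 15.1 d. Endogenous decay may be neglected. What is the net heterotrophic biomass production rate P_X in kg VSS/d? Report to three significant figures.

P_X ≈ 228 kg VSS/d

No decay correction is needed, so Y_obs = Y = 0.426.
ΔS = 192 − 6.58 = 185.4 mg/L, so the substrate removal rate is 2890 × 185.4/1000 = 535.9 kg bCOD/d.
Biomass produced: P_X = Y_obs·Q·ΔS = 0.4260 × 535.9 ≈ 228.3 kg VSS/d.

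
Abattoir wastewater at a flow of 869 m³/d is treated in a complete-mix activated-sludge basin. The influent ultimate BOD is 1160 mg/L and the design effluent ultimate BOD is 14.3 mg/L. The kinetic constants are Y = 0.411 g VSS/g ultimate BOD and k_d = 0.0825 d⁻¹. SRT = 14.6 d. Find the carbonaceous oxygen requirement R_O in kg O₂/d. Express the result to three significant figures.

R_O ≈ 732 kg O₂/d

Observed yield with endogenous decay: Y_obs = Y / (1 + k_d·θ_c) = 0.411 / (1 + 0.0825 × 14.6) = 0.411 / 2.205 = 0.1864 g VSS/g ultimate BOD.
Substrate removed = Q·(S₀ − S) = 869 m³/d × (1160 − 14.3) g/m³ = 9.96×10^5 g/d = 995.6 kg/d.
Net sludge production P_X = 0.1864 × 995.6 = 185.6 kg VSS/d.
R_O = Q·(S₀ − S) − 1.42·P_X = 995.6 − 1.42 × 185.6 = 732.0 kg O₂/d.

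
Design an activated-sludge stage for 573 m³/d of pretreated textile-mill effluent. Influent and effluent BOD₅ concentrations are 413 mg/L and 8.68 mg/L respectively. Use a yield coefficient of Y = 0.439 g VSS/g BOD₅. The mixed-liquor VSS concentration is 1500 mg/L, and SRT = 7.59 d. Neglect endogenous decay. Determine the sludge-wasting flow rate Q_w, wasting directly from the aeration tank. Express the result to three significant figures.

Q_w ≈ 67.8 m³/d

With k_d = 0 the design equation reduces to V = Y Q (S₀−S) θ_c / X = 0.439 × 573 × (413 − 8.68) × 7.59 / 1500 = 514.6 m³.
With mixed-liquor wasting, θ_c = V/Q_w, so Q_w = V/θ_c = 514.6/7.59 = 67.80 m³/d.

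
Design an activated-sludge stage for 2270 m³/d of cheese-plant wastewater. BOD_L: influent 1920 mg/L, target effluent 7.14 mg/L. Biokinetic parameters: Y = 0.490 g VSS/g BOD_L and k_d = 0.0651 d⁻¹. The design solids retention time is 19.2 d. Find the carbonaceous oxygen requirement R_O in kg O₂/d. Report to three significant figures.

R_O ≈ 3000 kg O₂/d

Observed yield with endogenous decay: Y_obs = Y / (1 + k_d·θ_c) = 0.490 / (1 + 0.0651 × 19.2) = 0.490 / 2.250 = 0.2178 g VSS/g BOD_L.
Q·(S₀ − S) = 2270 × (1920 − 7.14) × 10⁻³ = 4342 kg/d removed.
Net sludge production P_X = 0.2178 × 4342 = 945.7 kg VSS/d.
Carbonaceous O₂ demand = substrate oxidised − cell-mass equivalent = 4342 − 1.42 × 945.7 = 2999 kg O₂/d.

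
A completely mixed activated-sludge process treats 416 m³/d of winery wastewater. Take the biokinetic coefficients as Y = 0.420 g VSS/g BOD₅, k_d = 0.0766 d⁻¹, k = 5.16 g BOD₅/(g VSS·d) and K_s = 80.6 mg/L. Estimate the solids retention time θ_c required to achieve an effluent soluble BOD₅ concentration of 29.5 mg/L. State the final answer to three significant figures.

From 1/θ_c = Y·k·S/(K_s + S) − k_d: Y·k·S/(K_s+S) = 0.420 × 5.16 × 29.5 / (80.6 + 29.5) = 0.5807 d⁻¹.
θ_c = 1/(μ − k_d) = 1/(0.5807 − 0.0766) = 1/0.5041 = 1.984 d.

θ_c ≈ 1.98 d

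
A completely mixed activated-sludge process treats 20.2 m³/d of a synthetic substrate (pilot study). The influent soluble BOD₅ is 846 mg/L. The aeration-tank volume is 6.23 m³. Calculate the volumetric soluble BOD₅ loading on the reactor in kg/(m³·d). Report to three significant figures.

Volumetric loading L_v = Q·S₀ / V = 20.2 × 846 g/m³ / 6.230 m³ = 2743 g/(m³·d) = 2.743 kg soluble BOD₅/(m³·d).

L_v ≈ 2.74 kg soluble BOD₅/(m³·d)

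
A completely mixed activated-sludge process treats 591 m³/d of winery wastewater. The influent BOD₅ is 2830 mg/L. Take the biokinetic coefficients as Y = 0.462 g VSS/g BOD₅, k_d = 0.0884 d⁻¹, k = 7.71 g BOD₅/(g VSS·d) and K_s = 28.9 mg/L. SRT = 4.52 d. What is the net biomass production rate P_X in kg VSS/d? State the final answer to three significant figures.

P_X ≈ 552 kg VSS/d

Effluent substrate depends only on kinetics and SRT: S = K_s(1 + k_d θ_c) / [θ_c(Yk − k_d) − 1] = 28.9 × (1 + 0.0884 × 4.52) / [4.52 × (0.462 × 7.71 − 0.0884) − 1] = 40.45 / 14.70 = 2.751 mg/L.
Observed yield with endogenous decay: Y_obs = Y / (1 + k_d·θ_c) = 0.462 / (1 + 0.0884 × 4.52) = 0.462 / 1.400 = 0.3301 g VSS/g BOD₅.
Mass of BOD₅ removed per day: Q(S₀ − S) = 591 × 2827 g/m³ = 1671 kg/d.
Biomass produced: P_X = Y_obs·Q·ΔS = 0.3301 × 1671 ≈ 551.6 kg VSS/d.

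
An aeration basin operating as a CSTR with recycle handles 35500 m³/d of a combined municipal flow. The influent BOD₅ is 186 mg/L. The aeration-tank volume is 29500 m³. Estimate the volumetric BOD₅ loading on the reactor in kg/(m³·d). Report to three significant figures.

L_v ≈ 0.224 kg BOD₅/(m³·d)

Applied BOD₅ load per unit volume = Q·S₀/V = (35500 × 186/1000)/29500 = 0.2238 kg BOD₅·m⁻³·d⁻¹.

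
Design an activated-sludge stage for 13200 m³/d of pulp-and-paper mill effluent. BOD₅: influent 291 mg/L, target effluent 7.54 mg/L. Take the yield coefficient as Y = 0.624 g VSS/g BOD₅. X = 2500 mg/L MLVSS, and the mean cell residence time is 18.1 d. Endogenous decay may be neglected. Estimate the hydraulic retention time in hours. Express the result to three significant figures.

Biomass mass balance (decay neglected): V·X = Y·Q·(S₀ − S)·θ_c, so V = 0.624 × 13200 × (291 − 7.54) × 18.1 / 2500 = 16904 m³.
HRT = V/Q = 16904 m³ / 13200 m³·d⁻¹ = 1.281 d × 24 = 30.73 h.

τ ≈ 30.7 h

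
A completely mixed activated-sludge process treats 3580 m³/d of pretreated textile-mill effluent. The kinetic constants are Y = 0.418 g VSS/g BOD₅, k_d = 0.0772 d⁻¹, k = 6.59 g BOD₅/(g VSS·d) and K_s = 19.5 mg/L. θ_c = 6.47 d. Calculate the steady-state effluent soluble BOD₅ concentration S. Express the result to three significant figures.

S ≈ 1.79 mg/L

For a completely mixed reactor with recycle the Lawrence–McCarty relation gives S = K_s·(1 + k_d·θ_c) / [θ_c·(Y·k − k_d) − 1] = 19.5 × (1 + 0.0772 × 6.47) / [6.47 × (0.418 × 6.59 − 0.0772) − 1] = 29.24 / 16.32 = 1.791 mg/L.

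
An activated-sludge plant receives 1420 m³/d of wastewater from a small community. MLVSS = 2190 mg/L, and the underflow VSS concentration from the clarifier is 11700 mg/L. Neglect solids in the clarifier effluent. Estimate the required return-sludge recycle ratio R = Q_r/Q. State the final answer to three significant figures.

Mass balance around the secondary clarifier (neglecting effluent solids): R = X / (X_r − X) = 2190 / (11700 − 2190) = 0.2303.

R ≈ 0.230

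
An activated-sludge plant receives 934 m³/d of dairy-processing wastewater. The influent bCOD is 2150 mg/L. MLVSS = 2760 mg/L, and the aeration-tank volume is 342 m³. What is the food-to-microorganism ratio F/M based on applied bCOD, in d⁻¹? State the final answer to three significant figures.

F/M ≈ 2.13 d⁻¹

F/M = applied load / biomass = Q·S₀/(V·X) = 934 × 2150 / (342.0 × 2760) = 2.127 d⁻¹.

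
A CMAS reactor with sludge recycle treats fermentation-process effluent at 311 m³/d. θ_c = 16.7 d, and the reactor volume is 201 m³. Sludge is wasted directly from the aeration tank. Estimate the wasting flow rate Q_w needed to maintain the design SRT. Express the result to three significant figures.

Q_w ≈ 12.0 m³/d

For wasting at MLVSS concentration, Q_w = V/θ_c = 201.0/16.7 = 12.04 m³/d.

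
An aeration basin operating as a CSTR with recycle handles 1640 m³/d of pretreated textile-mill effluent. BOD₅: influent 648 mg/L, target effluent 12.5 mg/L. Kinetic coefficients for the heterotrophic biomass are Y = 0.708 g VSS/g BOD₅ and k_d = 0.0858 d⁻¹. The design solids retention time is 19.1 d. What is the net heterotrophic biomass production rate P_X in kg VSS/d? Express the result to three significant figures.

P_X ≈ 280 kg VSS/d

Y_obs = Y / (1 + k_d θ_c) = 0.708 / (1 + 0.0858 × 19.1) = 0.708 / 2.639 = 0.2683.
ΔS = 648 − 12.5 = 635.5 mg/L, so the substrate removal rate is 1640 × 635.5/1000 = 1042 kg BOD₅/d.
So the net sludge growth is P_X = 0.2683 × 1042 = 279.6 kg VSS/d.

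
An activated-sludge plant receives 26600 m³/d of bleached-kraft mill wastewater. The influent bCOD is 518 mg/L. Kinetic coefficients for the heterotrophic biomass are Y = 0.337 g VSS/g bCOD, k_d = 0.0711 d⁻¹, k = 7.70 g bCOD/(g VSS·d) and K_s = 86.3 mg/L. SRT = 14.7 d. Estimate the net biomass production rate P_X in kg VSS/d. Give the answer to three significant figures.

From the Monod/SRT balance for a CMAS, S = K_s·(1+k_d θ_c)/[θ_c·(Y k − k_d) − 1] = 86.3 × (1 + 0.0711 × 14.7) / [14.7 × (0.337 × 7.70 − 0.0711) − 1] = 176.5 / 36.10 = 4.889 mg/L.
Correct the yield for decay: Y_obs = Y/(1 + k_d θ_c) = 0.337 / (1 + 0.0711 × 14.7) = 0.337 / 2.045 = 0.1648.
Q·(S₀ − S) = 26600 × (518 − 4.89) × 10⁻³ = 13649 kg/d removed.
Biomass produced: P_X = Y_obs·Q·ΔS = 0.1648 × 13649 ≈ 2249 kg VSS/d.

P_X ≈ 2250 kg VSS/d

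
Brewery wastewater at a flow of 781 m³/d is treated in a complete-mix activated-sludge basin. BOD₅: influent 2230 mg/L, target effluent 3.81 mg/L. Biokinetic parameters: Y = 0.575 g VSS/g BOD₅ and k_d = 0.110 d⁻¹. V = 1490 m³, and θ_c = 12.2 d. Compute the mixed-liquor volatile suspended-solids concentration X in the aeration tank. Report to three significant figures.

X ≈ 3500 mg/L

Solving the biomass balance for X: X = Y Q (S₀−S) θ_c / [V (1+k_d θ_c)] = 0.575 × 781 × (2230 − 3.81) × 12.2 / [1490 × (1 + 0.110 × 12.2)] = 3495 mg/L.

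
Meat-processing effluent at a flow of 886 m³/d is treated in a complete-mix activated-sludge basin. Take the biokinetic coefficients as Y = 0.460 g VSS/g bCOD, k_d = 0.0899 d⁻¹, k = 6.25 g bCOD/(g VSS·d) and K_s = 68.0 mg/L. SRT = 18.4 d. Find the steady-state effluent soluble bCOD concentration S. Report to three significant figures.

Effluent substrate depends only on kinetics and SRT: S = K_s(1 + k_d θ_c) / [θ_c(Yk − k_d) − 1] = 68.0 × (1 + 0.0899 × 18.4) / [18.4 × (0.460 × 6.25 − 0.0899) − 1] = 180.5 / 50.25 = 3.592 mg/L.

S ≈ 3.59 mg/L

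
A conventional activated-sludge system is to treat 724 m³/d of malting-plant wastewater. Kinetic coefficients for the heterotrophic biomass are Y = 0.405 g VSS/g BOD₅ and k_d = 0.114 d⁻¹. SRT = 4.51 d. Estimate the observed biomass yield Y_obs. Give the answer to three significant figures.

Correct the yield for decay: Y_obs = Y/(1 + k_d θ_c) = 0.405 / (1 + 0.114 × 4.51) = 0.405 / 1.514 = 0.2675.

Y_obs ≈ 0.267 g VSS/g BOD₅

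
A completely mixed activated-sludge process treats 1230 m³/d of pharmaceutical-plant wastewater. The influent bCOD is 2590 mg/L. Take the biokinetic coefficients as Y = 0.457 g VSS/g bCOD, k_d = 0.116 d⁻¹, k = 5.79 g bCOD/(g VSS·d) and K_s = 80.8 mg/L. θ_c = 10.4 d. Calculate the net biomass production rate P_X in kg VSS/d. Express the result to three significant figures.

P_X ≈ 658 kg VSS/d

For a completely mixed reactor with recycle the Lawrence–McCarty relation gives S = K_s·(1 + k_d·θ_c) / [θ_c·(Y·k − k_d) − 1] = 80.8 × (1 + 0.116 × 10.4) / [10.4 × (0.457 × 5.79 − 0.116) − 1] = 178.3 / 25.31 = 7.043 mg/L.
Correct the yield for decay: Y_obs = Y/(1 + k_d θ_c) = 0.457 / (1 + 0.116 × 10.4) = 0.457 / 2.206 = 0.2071.
ΔS = 2590 − 7.04 = 2583 mg/L, so the substrate removal rate is 1230 × 2583/1000 = 3177 kg bCOD/d.
Biomass produced: P_X = Y_obs·Q·ΔS = 0.2071 × 3177 ≈ 658.0 kg VSS/d.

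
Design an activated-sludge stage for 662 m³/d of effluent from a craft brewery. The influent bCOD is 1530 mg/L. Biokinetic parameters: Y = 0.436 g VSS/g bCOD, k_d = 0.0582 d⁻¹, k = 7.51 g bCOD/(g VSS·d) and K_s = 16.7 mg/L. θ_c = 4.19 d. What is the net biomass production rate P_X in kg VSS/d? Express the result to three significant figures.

From the Monod/SRT balance for a CMAS, S = K_s·(1+k_d θ_c)/[θ_c·(Y k − k_d) − 1] = 16.7 × (1 + 0.0582 × 4.19) / [4.19 × (0.436 × 7.51 − 0.0582) − 1] = 20.77 / 12.48 = 1.665 mg/L.
The observed yield is Y_obs = Y/(1 + k_d·θ_c) = 0.436 / (1 + 0.0582 × 4.19) = 0.436 / 1.244 = 0.3505 g VSS per g bCOD removed.
Q·(S₀ − S) = 662 × (1530 − 1.67) × 10⁻³ = 1012 kg/d removed.
P_X = Y_obs · Q(S₀ − S) = 0.3505 × 1012 = 354.6 kg VSS/d.

P_X ≈ 355 kg VSS/d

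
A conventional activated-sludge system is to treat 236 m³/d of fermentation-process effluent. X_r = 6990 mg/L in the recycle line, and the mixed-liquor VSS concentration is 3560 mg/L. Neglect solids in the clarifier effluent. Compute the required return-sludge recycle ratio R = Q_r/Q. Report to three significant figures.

R ≈ 1.04

Solids balance on the clarifier gives (1+R)X = R·X_r, so R = X/(X_r − X) = 3560 / (6990 − 3560) = 1.038.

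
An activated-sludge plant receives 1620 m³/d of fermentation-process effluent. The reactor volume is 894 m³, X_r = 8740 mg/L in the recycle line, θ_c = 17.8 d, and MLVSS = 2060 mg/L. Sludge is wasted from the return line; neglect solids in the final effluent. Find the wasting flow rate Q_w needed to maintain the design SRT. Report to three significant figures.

Q_w ≈ 11.8 m³/d

θ_c = V·X/(Q_w·X_r) when wasting from the recycle, so Q_w = V·X/(θ_c·X_r) = 894.0 × 2060 / (17.8 × 8740) = 11.84 m³/d.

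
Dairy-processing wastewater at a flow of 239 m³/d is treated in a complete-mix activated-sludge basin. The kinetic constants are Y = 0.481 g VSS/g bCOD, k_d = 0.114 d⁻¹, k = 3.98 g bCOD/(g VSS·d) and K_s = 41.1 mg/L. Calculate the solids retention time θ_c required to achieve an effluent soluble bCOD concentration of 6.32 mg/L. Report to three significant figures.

θ_c ≈ 7.09 d

At the target effluent, Y k S/(K_s+S) = 0.481×3.98×6.32/47.42 = 0.2551 d⁻¹.
θ_c = 1/(μ − k_d) = 1/(0.2551 − 0.114) = 1/0.1411 = 7.085 d.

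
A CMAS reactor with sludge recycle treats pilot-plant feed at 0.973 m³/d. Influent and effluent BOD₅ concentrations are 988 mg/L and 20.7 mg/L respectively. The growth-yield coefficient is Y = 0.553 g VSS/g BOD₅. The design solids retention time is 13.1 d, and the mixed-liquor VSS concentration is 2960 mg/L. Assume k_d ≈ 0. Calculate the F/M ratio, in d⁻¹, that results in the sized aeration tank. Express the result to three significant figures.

V·X = Y·Q·ΔS·θ_c gives V = 0.553 × 0.973 × (988 − 20.7) × 13.1 / 2960 = 2.303 m³.
F/M = applied load / biomass = Q·S₀/(V·X) = 0.973 × 988 / (2.303 × 2960) = 0.1410 d⁻¹.

F/M ≈ 0.141 d⁻¹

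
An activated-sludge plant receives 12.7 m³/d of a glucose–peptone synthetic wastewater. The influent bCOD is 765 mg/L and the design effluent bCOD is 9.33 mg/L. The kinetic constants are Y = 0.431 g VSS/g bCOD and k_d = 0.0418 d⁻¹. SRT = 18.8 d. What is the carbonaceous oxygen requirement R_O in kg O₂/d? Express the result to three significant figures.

The observed yield is Y_obs = Y/(1 + k_d·θ_c) = 0.431 / (1 + 0.0418 × 18.8) = 0.431 / 1.786 = 0.2413 g VSS per g bCOD removed.
ΔS = 765 − 9.33 = 755.7 mg/L, so the substrate removal rate is 12.7 × 755.7/1000 = 9.597 kg bCOD/d.
Net sludge production P_X = 0.2413 × 9.597 = 2.316 kg VSS/d.
R_O = Q·(S₀ − S) − 1.42·P_X = 9.597 − 1.42 × 2.316 = 6.308 kg O₂/d.

R_O ≈ 6.31 kg O₂/d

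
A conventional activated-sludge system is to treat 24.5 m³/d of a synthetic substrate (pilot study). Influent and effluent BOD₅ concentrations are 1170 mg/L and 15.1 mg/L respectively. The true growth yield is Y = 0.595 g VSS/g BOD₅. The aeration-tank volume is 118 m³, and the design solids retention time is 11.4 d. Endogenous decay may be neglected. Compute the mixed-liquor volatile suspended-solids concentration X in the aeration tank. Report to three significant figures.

X = Y·Q·ΔS·θ_c / V = 0.595 × 24.5 × (1170 − 15.1) × 11.4 / 118 = 1626 mg/L.

X ≈ 1630 mg/L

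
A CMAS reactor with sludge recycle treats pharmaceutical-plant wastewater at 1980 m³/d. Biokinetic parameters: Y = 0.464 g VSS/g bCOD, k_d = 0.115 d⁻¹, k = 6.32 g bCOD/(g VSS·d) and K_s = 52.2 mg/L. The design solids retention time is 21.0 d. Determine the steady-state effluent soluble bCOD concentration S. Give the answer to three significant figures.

S ≈ 3.06 mg/L

From the Monod/SRT balance for a CMAS, S = K_s·(1+k_d θ_c)/[θ_c·(Y k − k_d) − 1] = 52.2 × (1 + 0.115 × 21.0) / [21.0 × (0.464 × 6.32 − 0.115) − 1] = 178.3 / 58.17 = 3.065 mg/L.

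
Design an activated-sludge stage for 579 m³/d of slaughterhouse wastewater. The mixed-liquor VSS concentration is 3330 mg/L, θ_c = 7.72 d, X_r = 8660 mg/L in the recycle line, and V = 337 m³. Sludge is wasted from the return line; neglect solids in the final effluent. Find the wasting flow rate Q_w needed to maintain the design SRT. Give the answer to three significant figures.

Wasting from the return line (neglecting effluent solids): Q_w = V·X / (θ_c·X_r) = 337.0 × 3330 / (7.72 × 8660) = 16.79 m³/d.

Q_w ≈ 16.8 m³/d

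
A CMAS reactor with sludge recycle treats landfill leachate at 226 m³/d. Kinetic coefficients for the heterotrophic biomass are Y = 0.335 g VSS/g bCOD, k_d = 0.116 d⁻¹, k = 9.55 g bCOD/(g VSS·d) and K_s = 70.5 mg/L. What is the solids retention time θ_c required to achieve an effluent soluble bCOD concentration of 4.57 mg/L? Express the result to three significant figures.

θ_c ≈ 12.7 d

From 1/θ_c = Y·k·S/(K_s + S) − k_d: Y·k·S/(K_s+S) = 0.335 × 9.55 × 4.57 / (70.5 + 4.57) = 0.1948 d⁻¹.
1/θ_c = 0.1948 − 0.116 = 0.07876 d⁻¹, so θ_c = 12.70 d.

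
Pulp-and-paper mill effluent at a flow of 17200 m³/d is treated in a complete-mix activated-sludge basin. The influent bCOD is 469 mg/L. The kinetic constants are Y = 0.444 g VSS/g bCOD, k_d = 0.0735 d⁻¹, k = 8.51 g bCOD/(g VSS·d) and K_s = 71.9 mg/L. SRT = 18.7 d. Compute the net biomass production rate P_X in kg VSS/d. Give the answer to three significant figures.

For a completely mixed reactor with recycle the Lawrence–McCarty relation gives S = K_s·(1 + k_d·θ_c) / [θ_c·(Y·k − k_d) − 1] = 71.9 × (1 + 0.0735 × 18.7) / [18.7 × (0.444 × 8.51 − 0.0735) − 1] = 170.7 / 68.28 = 2.500 mg/L.
Y_obs = Y / (1 + k_d θ_c) = 0.444 / (1 + 0.0735 × 18.7) = 0.444 / 2.374 = 0.1870.
ΔS = 469 − 2.50 = 466.5 mg/L, so the substrate removal rate is 17200 × 466.5/1000 = 8024 kg bCOD/d.
Biomass produced: P_X = Y_obs·Q·ΔS = 0.1870 × 8024 ≈ 1500 kg VSS/d.

P_X ≈ 1500 kg VSS/d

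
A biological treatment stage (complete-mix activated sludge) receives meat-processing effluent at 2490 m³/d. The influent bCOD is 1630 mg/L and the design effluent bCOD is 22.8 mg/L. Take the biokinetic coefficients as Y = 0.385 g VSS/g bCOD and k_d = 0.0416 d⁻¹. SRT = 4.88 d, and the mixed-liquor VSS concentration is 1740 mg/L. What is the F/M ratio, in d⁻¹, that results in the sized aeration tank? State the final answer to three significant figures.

F/M ≈ 0.649 d⁻¹

Rearranging the biomass balance for a CMAS with decay, V = Y·Q·ΔS·θ_c / [X·(1+k_d θ_c)] = 0.385 × 2490 × (1630 − 22.8) × 4.88 / [1740 × (1 + 0.0416 × 4.88)] = 7.52×10^6 / 2093 = 3592 m³.
F/M = Q·S₀ / (V·X) = 2490 × 1630 / (3592 × 1740) = 0.6494 g bCOD·(g VSS·d)⁻¹.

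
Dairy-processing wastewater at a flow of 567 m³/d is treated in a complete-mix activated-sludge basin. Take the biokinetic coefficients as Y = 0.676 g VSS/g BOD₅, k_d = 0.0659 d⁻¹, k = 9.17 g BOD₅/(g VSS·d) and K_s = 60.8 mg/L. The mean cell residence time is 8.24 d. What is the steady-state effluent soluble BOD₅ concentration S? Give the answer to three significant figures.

S ≈ 1.89 mg/L

Effluent substrate depends only on kinetics and SRT: S = K_s(1 + k_d θ_c) / [θ_c(Yk − k_d) − 1] = 60.8 × (1 + 0.0659 × 8.24) / [8.24 × (0.676 × 9.17 − 0.0659) − 1] = 93.82 / 49.54 = 1.894 mg/L.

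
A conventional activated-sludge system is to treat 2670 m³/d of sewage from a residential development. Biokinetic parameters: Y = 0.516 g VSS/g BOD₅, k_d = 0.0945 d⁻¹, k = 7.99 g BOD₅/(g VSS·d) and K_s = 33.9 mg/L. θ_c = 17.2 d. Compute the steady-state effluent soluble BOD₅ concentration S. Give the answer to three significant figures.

S ≈ 1.30 mg/L

From the Monod/SRT balance for a CMAS, S = K_s·(1+k_d θ_c)/[θ_c·(Y k − k_d) − 1] = 33.9 × (1 + 0.0945 × 17.2) / [17.2 × (0.516 × 7.99 − 0.0945) − 1] = 89.00 / 68.29 = 1.303 mg/L.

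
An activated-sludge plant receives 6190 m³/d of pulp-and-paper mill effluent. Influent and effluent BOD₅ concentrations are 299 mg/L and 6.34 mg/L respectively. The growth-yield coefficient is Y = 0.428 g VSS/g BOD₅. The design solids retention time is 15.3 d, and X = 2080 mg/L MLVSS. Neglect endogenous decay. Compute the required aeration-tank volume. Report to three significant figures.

V·X = Y·Q·ΔS·θ_c gives V = 0.428 × 6190 × (299 − 6.34) × 15.3 / 2080 = 5703 m³.

V ≈ 5700 m³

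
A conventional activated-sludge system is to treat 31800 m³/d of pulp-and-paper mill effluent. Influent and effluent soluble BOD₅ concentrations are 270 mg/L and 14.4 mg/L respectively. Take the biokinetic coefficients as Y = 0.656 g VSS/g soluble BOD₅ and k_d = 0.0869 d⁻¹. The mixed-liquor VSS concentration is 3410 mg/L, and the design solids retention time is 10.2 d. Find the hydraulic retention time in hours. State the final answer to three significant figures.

τ ≈ 6.38 h

Steady-state biomass mass balance: V·X·(1 + k_d·θ_c) = Y·Q·(S₀ − S)·θ_c, so V = 0.656 × 31800 × (270 − 14.4) × 10.2 / [3410 × (1 + 0.0869 × 10.2)] = 5.44×10^7 / 6433 = 8455 m³.
τ = V/Q = 8455/31800 = 0.2659 d, or 6.381 h.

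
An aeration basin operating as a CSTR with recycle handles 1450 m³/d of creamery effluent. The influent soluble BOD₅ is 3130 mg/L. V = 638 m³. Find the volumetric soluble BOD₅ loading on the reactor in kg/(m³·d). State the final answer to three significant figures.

Applied soluble BOD₅ load per unit volume = Q·S₀/V = (1450 × 3130/1000)/638.0 = 7.114 kg soluble BOD₅·m⁻³·d⁻¹.

L_v ≈ 7.11 kg soluble BOD₅/(m³·d)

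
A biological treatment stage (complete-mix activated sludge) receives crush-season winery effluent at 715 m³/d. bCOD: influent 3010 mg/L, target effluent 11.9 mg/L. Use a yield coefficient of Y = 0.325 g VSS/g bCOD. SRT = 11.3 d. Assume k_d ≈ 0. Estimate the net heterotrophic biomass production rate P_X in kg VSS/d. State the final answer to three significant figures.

No decay correction is needed, so Y_obs = Y = 0.325.
ΔS = 3010 − 11.9 = 2998 mg/L, so the substrate removal rate is 715 × 2998/1000 = 2144 kg bCOD/d.
Biomass produced: P_X = Y_obs·Q·ΔS = 0.3250 × 2144 ≈ 696.7 kg VSS/d.

P_X ≈ 697 kg VSS/d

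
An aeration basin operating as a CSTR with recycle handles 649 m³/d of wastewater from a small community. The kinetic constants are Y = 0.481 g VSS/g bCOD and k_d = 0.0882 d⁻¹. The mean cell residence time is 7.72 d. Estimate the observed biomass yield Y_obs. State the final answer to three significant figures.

Correct the yield for decay: Y_obs = Y/(1 + k_d θ_c) = 0.481 / (1 + 0.0882 × 7.72) = 0.481 / 1.681 = 0.2862.

Y_obs ≈ 0.286 g VSS/g bCOD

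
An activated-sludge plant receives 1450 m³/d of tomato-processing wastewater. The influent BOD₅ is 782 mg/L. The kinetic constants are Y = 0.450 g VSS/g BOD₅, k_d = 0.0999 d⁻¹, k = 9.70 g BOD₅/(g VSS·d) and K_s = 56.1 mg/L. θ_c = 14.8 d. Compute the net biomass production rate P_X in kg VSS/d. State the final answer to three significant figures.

Effluent substrate depends only on kinetics and SRT: S = K_s(1 + k_d θ_c) / [θ_c(Yk − k_d) − 1] = 56.1 × (1 + 0.0999 × 14.8) / [14.8 × (0.450 × 9.70 − 0.0999) − 1] = 139.0 / 62.12 = 2.238 mg/L.
Correct the yield for decay: Y_obs = Y/(1 + k_d θ_c) = 0.450 / (1 + 0.0999 × 14.8) = 0.450 / 2.479 = 0.1816.
Substrate removed = Q·(S₀ − S) = 1450 m³/d × (782 − 2.24) g/m³ = 1.13×10^6 g/d = 1131 kg/d.
Net biomass production P_X = Y_obs × Q·(S₀ − S) = 0.1816 × 1131 = 205.3 kg VSS/d.

P_X ≈ 205 kg VSS/d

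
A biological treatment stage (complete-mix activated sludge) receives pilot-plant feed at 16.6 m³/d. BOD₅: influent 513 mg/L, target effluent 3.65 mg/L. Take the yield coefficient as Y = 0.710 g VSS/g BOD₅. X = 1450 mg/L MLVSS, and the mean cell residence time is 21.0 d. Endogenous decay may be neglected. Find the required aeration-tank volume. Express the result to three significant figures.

Biomass mass balance (decay neglected): V·X = Y·Q·(S₀ − S)·θ_c, so V = 0.710 × 16.6 × (513 − 3.65) × 21.0 / 1450 = 86.94 m³.

V ≈ 86.9 m³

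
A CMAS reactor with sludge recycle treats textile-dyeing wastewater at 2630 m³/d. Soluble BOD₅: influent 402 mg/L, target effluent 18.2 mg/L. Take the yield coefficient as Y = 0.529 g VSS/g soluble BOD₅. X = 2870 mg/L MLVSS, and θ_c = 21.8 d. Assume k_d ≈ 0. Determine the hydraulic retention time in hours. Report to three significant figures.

With k_d = 0 the design equation reduces to V = Y Q (S₀−S) θ_c / X = 0.529 × 2630 × (402 − 18.2) × 21.8 / 2870 = 4056 m³.
HRT = V/Q = 4056 m³ / 2630 m³·d⁻¹ = 1.542 d × 24 = 37.01 h.

τ ≈ 37.0 h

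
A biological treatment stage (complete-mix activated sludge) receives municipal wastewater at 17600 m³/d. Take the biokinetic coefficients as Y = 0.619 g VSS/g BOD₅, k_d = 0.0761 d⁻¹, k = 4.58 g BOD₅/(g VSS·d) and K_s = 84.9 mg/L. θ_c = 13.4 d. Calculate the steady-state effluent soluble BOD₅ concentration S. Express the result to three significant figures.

S ≈ 4.77 mg/L

Effluent substrate depends only on kinetics and SRT: S = K_s(1 + k_d θ_c) / [θ_c(Yk − k_d) − 1] = 84.9 × (1 + 0.0761 × 13.4) / [13.4 × (0.619 × 4.58 − 0.0761) − 1] = 171.5 / 35.97 = 4.767 mg/L.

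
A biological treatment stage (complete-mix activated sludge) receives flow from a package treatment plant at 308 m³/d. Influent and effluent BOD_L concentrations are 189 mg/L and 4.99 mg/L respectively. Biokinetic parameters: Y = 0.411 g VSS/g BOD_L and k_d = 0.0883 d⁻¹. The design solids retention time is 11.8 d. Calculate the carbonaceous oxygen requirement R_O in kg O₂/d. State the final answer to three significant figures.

R_O ≈ 40.5 kg O₂/d

Y_obs = Y / (1 + k_d θ_c) = 0.411 / (1 + 0.0883 × 11.8) = 0.411 / 2.042 = 0.2013.
Q·(S₀ − S) = 308 × (189 − 4.99) × 10⁻³ = 56.68 kg/d removed.
P_X = Y_obs·Q·(S₀ − S) = 0.2013 × 56.68 = 11.41 kg VSS/d.
R_O = Q·(S₀ − S) − 1.42·P_X = 56.68 − 1.42 × 11.41 = 40.48 kg O₂/d.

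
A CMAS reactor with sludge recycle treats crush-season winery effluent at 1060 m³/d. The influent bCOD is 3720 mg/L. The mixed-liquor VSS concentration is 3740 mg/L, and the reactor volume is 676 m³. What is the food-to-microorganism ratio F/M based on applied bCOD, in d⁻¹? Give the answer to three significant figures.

F/M ≈ 1.56 d⁻¹

Food-to-microorganism ratio F/M = Q S₀ / (V X) = 1060 × 3720 / (676.0 × 3740) = 1.560 d⁻¹.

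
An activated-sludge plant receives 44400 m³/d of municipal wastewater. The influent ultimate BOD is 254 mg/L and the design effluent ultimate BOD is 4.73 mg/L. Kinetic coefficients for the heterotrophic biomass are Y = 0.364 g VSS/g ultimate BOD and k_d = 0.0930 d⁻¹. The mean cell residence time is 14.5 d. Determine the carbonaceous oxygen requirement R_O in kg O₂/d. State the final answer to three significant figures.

R_O ≈ 8630 kg O₂/d

Y_obs = Y / (1 + k_d θ_c) = 0.364 / (1 + 0.0930 × 14.5) = 0.364 / 2.349 = 0.1550.
Substrate removed = Q·(S₀ − S) = 44400 m³/d × (254 − 4.73) g/m³ = 1.11×10^7 g/d = 11068 kg/d.
P_X = Y_obs·Q·(S₀ − S) = 0.1550 × 11068 = 1715 kg VSS/d.
Carbonaceous O₂ demand = substrate oxidised − cell-mass equivalent = 11068 − 1.42 × 1715 = 8632 kg O₂/d.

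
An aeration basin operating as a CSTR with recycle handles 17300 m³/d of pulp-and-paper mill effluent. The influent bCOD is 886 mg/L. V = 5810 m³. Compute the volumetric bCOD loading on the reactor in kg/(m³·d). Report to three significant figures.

Applied bCOD load per unit volume = Q·S₀/V = (17300 × 886/1000)/5810 = 2.638 kg bCOD·m⁻³·d⁻¹.

L_v ≈ 2.64 kg bCOD/(m³·d)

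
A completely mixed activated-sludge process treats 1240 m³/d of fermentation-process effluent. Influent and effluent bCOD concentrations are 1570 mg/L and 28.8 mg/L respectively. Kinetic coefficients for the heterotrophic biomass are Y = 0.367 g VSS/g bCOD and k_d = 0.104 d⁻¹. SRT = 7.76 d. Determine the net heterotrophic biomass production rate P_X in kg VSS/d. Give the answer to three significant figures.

Y_obs = Y / (1 + k_d θ_c) = 0.367 / (1 + 0.104 × 7.76) = 0.367 / 1.807 = 0.2031.
Substrate removed = Q·(S₀ − S) = 1240 m³/d × (1570 − 28.8) g/m³ = 1.91×10^6 g/d = 1911 kg/d.
Biomass produced: P_X = Y_obs·Q·ΔS = 0.2031 × 1911 ≈ 388.1 kg VSS/d.

P_X ≈ 388 kg VSS/d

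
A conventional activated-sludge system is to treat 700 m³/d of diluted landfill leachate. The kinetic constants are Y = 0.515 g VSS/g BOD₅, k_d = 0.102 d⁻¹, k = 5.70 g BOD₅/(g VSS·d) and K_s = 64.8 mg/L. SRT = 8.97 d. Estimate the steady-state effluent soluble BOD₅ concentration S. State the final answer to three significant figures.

S ≈ 5.08 mg/L

For a completely mixed reactor with recycle the Lawrence–McCarty relation gives S = K_s·(1 + k_d·θ_c) / [θ_c·(Y·k − k_d) − 1] = 64.8 × (1 + 0.102 × 8.97) / [8.97 × (0.515 × 5.70 − 0.102) − 1] = 124.1 / 24.42 = 5.082 mg/L.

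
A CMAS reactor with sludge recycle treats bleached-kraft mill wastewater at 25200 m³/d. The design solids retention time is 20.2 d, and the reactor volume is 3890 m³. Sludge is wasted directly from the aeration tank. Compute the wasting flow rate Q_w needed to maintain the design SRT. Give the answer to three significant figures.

Q_w ≈ 193 m³/d

With mixed-liquor wasting, θ_c = V/Q_w, so Q_w = V/θ_c = 3890/20.2 = 192.6 m³/d.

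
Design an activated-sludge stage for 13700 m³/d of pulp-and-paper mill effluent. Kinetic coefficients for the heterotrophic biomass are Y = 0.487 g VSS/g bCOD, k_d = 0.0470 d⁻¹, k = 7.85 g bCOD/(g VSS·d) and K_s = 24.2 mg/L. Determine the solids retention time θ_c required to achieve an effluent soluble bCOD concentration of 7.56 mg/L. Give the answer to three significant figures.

θ_c ≈ 1.16 d

From 1/θ_c = Y·k·S/(K_s + S) − k_d: Y·k·S/(K_s+S) = 0.487 × 7.85 × 7.56 / (24.2 + 7.56) = 0.9100 d⁻¹.
1/θ_c = 0.9100 − 0.0470 = 0.8630 d⁻¹, so θ_c = 1.159 d.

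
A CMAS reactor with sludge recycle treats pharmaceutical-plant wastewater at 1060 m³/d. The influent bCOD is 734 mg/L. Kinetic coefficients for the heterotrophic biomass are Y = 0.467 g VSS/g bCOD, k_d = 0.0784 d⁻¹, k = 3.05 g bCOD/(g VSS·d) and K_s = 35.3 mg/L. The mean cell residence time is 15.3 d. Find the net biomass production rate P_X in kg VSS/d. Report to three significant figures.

Effluent substrate depends only on kinetics and SRT: S = K_s(1 + k_d θ_c) / [θ_c(Yk − k_d) − 1] = 35.3 × (1 + 0.0784 × 15.3) / [15.3 × (0.467 × 3.05 − 0.0784) − 1] = 77.64 / 19.59 = 3.963 mg/L.
The observed yield is Y_obs = Y/(1 + k_d·θ_c) = 0.467 / (1 + 0.0784 × 15.3) = 0.467 / 2.200 = 0.2123 g VSS per g bCOD removed.
Mass of bCOD removed per day: Q(S₀ − S) = 1060 × 730.0 g/m³ = 773.8 kg/d.
Biomass produced: P_X = Y_obs·Q·ΔS = 0.2123 × 773.8 ≈ 164.3 kg VSS/d.

P_X ≈ 164 kg VSS/d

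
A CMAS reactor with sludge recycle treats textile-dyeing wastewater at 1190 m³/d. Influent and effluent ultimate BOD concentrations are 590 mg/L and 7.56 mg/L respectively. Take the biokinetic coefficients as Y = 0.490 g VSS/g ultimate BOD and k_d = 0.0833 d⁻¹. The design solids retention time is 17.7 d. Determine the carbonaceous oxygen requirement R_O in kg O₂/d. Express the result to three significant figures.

R_O ≈ 498 kg O₂/d

The observed yield is Y_obs = Y/(1 + k_d·θ_c) = 0.490 / (1 + 0.0833 × 17.7) = 0.490 / 2.474 = 0.1980 g VSS per g ultimate BOD removed.
Substrate removed = Q·(S₀ − S) = 1190 m³/d × (590 − 7.56) g/m³ = 6.93×10^5 g/d = 693.1 kg/d.
Biomass synthesised: P_X = Y_obs × 693.1 = 137.3 kg VSS/d.
R_O = Q·(S₀ − S) − 1.42·P_X = 693.1 − 1.42 × 137.3 = 498.2 kg O₂/d.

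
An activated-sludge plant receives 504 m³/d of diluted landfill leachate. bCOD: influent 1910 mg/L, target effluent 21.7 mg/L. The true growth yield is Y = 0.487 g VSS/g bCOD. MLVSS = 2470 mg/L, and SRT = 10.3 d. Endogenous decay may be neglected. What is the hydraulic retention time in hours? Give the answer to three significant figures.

Biomass mass balance (decay neglected): V·X = Y·Q·(S₀ − S)·θ_c, so V = 0.487 × 504 × (1910 − 21.7) × 10.3 / 2470 = 1933 m³.
HRT = V/Q = 1933 m³ / 504 m³·d⁻¹ = 3.835 d × 24 = 92.03 h.

τ ≈ 92.0 h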